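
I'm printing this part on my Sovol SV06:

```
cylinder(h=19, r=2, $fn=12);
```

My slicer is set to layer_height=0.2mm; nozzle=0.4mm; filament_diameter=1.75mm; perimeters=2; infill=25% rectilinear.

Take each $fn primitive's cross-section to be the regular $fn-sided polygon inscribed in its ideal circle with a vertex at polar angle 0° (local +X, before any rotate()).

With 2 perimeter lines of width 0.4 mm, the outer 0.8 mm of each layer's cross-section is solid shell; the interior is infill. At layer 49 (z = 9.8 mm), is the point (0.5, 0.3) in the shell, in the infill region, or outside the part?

infill

At z = 9.8 mm: the cylinder: section is a regular 12-gon, circumradius r=2. Overall, the cross-section is a single solid region. The nearest boundary edge runs (1.73, 1.00)→(1.00, 1.73); distance from the point to it = 1.37 mm. The point is inside the cross-section and 1.37 mm from the nearest boundary — more than the 0.8 mm shell width (2 × 0.4), so it's in the infill interior.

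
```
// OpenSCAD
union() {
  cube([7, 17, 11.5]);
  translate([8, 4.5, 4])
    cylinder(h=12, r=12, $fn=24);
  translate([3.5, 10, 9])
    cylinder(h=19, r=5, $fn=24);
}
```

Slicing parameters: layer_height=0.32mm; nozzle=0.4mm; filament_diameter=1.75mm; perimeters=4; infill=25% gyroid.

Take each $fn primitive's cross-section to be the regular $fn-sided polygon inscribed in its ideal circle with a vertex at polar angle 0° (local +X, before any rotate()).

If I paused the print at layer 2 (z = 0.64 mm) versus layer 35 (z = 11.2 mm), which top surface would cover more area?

Layer 2 (z = 0.64): the 7×17 cube contributes its full rectangle (area 119.00 mm²); the cylinder at (8, 4.5) is not intersected at this z (z outside [4, 16]); the cylinder at (3.5, 10) is not intersected at this z (z outside [9, 28]); Taking the union: only the 7×17 cube is present, so the union is just that shape — area = 119.00 mm². So its area = 119.00 mm². Layer 35 (z = 11.2): the cube is present — its section is the full 7×17 rectangle (area 119.00 mm²); the r=12 cylinder at (8, 4.5) gives a regular 24-gon of circumradius 12 (constant along its height) (area = (24/2)·12.000²·sin(360°/24) = 447.24 mm²); the r=5 cylinder at (3.5, 10) gives a regular 24-gon of circumradius 5 (constant along its height) (area = (24/2)·5.000²·sin(360°/24) = 77.65 mm²); Merging all regions: the regions partially overlap — summed areas 643.89 mm² minus the doubly-counted overlap 184.86 mm² gives 459.02 mm² — area = 459.02 mm². So its area = 459.02 mm². Layer 35 is larger (459.02 vs 119.00 mm²).

layer 35 (z = 11.2 mm)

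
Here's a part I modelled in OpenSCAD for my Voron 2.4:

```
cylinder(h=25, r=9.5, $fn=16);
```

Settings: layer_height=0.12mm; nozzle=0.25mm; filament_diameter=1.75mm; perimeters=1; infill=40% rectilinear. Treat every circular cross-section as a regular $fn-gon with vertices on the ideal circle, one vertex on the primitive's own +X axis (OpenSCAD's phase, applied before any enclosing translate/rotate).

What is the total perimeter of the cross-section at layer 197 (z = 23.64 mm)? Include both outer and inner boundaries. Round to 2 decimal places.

At z = 23.64 mm: the r=9.5 cylinder gives a regular 16-gon of circumradius 9.5 (constant along its height) (perimeter = 2·16·9.500·sin(180°/16) = 59.31 mm). Overall, the cross-section is a single solid region. Total boundary length (outer) = 59.31 mm.

59.31 mm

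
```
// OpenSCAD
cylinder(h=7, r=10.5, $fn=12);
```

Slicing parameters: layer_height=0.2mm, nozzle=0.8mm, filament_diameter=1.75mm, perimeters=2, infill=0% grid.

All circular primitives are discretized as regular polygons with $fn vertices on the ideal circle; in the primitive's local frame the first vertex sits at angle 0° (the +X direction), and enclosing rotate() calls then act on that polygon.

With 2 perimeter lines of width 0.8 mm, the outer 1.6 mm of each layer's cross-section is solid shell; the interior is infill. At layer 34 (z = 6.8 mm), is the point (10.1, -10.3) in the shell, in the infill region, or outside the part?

At z = 6.8 mm: the r=10.5 cylinder gives a regular 12-gon of circumradius 10.5 (constant along its height). Overall, the cross-section is a single solid region. The nearest boundary edge runs (5.25, -9.09)→(9.09, -5.25); distance from the point to it = 4.28 mm. The point is not inside any of the regions above, so it lies outside the cross-section (4.28 mm from the nearest boundary).

outside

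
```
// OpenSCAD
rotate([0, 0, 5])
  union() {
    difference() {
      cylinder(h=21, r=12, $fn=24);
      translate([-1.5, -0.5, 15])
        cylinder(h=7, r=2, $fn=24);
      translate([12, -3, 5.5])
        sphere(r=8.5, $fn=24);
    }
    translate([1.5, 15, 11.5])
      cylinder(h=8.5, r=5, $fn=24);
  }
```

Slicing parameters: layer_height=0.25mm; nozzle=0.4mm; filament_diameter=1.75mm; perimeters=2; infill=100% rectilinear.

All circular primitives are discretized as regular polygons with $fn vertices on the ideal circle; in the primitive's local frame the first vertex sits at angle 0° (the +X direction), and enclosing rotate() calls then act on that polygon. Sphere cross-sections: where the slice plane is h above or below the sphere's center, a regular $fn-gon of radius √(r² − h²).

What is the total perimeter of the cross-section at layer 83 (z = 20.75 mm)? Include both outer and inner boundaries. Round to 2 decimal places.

At z = 20.75 mm: the cylinder: section is a regular 24-gon, circumradius r=12 (perimeter = 2·24·12.000·sin(180°/24) = 75.18 mm); the cylinder at (-1.5, -0.5): section is a regular 24-gon, circumradius r=2 (perimeter = 2·24·2.000·sin(180°/24) = 12.53 mm); the sphere at (12, -3) is not intersected at this z (|z−center|=15.250 > r=8.5); Taking the first minus the rest: starting from the r=12 cylinder, the r=2 cylinder at (-1.5, -0.5) lies wholly inside it (removes its full 12.42 mm² and its 12.53 mm outline becomes a hole wall) — boundary (outer + 1 inner loop) = 87.71 mm; the cylinder at (1.5, 15) is not intersected at this z (z outside [11.5, 20]); Merging all regions: only the result so far is present, so the union is just that shape — boundary (outer + 1 inner loop) = 87.71 mm; (rotated 5° about Z; rotation is an isometry so areas/perimeters/island counts are preserved). Overall, the cross-section is one region with 1 hole. Total boundary length (outer + inner) = 87.71 mm.

87.71 mm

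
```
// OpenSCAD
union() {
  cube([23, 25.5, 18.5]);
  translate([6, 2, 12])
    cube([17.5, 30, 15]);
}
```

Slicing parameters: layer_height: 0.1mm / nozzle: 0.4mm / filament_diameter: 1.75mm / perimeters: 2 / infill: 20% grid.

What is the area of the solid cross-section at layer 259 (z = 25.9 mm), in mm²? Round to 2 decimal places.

At z = 25.9 mm: the cube does not reach this height (z outside [0, 18.5]); the cube at (6, 2) (footprint 17.5×30) is included at this height (area 525.00 mm²); Combining (union): only the 17.5×30 cube at (6, 2) is present, so the union is just that shape — area = 525.00 mm². Overall, the cross-section is a single solid region. Net area = 525.00 mm².

525.00 mm²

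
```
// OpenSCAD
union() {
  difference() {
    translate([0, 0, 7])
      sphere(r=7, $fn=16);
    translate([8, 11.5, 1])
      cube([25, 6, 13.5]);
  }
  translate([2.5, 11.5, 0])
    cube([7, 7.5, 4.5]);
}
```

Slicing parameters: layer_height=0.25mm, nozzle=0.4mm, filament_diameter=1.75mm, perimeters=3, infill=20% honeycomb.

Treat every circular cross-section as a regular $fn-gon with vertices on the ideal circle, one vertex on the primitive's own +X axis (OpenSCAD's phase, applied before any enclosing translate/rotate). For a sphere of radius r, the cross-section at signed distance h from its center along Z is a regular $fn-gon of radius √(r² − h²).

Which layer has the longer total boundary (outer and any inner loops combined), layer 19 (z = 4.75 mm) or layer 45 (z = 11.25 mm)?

Layer 19 (z = 4.75): the r=7 sphere slices to a regular 16-gon of circumradius 6.629 (√(r²−h²) with h=2.25 from center) (perimeter = 2·16·6.629·sin(180°/16) = 41.38 mm); the cube at (8, 11.5) is present — its section is the full 25×6 rectangle (perimeter 62.00 mm); After the difference (first − rest): starting from the r=7 sphere, the 25×6 cube at (8, 11.5) misses the remaining region (no effect) — boundary = 41.38 mm; the cube at (2.5, 11.5) does not reach this height (z outside [0, 4.5]); Taking the union: only that combined region is present, so the union is just that shape — boundary = 41.38 mm. So its perimeter = 41.38 mm. Layer 45 (z = 11.25): the r=7 sphere contributes a regular 16-gon of circumradius √(7²−4.25²) = 5.562 (perimeter = 2·16·5.562·sin(180°/16) = 34.72 mm); the cube at (8, 11.5) (footprint 25×6) is included at this height (perimeter 62.00 mm); After the difference (first − rest): starting from the r=7 sphere, the 25×6 cube at (8, 11.5) misses the remaining region (no effect) — boundary = 34.72 mm; the cube at (2.5, 11.5) is absent (z outside [0, 4.5]); Taking the union: only that combined region is present, so the union is just that shape — boundary = 34.72 mm. So its perimeter = 34.72 mm. Layer 19 is larger (41.38 vs 34.72 mm).

layer 19 (z = 4.75 mm)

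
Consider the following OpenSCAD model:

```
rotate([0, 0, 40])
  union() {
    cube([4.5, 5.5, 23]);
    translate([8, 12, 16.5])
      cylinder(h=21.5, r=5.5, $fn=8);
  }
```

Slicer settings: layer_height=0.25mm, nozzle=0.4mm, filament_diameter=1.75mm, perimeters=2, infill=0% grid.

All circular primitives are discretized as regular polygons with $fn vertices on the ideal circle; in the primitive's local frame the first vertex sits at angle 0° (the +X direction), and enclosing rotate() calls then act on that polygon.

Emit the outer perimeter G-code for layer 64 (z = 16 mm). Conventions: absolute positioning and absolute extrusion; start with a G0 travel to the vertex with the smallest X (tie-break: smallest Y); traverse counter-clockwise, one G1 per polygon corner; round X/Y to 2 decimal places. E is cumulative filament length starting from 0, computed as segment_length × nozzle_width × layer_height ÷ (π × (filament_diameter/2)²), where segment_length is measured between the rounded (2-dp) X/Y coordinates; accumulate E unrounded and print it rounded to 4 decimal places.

At z = 16 mm: the cube is present — its section is the full 4.5×5.5 rectangle; the cylinder at (8, 12) is absent (z outside [16.5, 38]); Merging all regions: only the 4.5×5.5 cube is present, so the union is just that shape — 1 connected region; (rotated 40° about Z; rotation is an isometry so areas/perimeters/island counts are preserved). The outline is a single polygon with 4 vertices. Extrusion per mm of travel: 0.4 × 0.25 / (π × 0.875²) = 0.041575. Accumulating E over each segment gives final E = 0.8322.

G0 X-3.54 Y4.21 Z16.00
G1 X0.00 Y0.00 E0.2287
G1 X3.45 Y2.89 E0.4158
G1 X-0.09 Y7.11 E0.6448
G1 X-3.54 Y4.21 E0.8322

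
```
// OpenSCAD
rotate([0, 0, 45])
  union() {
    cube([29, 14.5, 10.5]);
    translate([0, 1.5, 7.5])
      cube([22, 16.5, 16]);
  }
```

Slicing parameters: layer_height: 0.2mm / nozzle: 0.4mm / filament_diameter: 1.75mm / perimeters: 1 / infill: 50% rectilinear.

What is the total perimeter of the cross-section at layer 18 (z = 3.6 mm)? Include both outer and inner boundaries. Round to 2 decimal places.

At z = 3.6 mm: the cube is present — its section is the full 29×14.5 rectangle (perimeter 87.00 mm); the cube at (0, 1.5) is not intersected at this z (z outside [7.5, 23.5]); Merging all regions: only the 29×14.5 cube is present, so the union is just that shape — boundary = 87.00 mm; (whole slice rotated 45° about Z — lengths, areas and connectivity unchanged). Overall, the cross-section is a single solid region. Total boundary length (outer) = 87.00 mm.

87.00 mm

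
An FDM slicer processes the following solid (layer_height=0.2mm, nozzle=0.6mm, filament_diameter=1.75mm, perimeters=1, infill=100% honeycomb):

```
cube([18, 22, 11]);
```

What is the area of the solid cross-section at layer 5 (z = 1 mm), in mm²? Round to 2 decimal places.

396.00 mm²

At z = 1 mm: the cube is present — its section is the full 18×22 rectangle (area 396.00 mm²). Overall, the cross-section is a single solid region. Net area = 396.00 mm².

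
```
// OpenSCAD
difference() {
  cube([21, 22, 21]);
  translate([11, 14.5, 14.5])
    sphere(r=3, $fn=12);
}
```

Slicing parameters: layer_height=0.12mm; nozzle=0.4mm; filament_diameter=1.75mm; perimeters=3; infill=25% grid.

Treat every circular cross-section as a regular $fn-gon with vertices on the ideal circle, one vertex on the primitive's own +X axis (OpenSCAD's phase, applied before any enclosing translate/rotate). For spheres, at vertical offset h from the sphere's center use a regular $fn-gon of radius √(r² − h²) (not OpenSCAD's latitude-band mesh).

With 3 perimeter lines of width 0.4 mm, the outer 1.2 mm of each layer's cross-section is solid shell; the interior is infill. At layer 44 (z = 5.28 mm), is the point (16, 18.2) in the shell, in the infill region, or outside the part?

infill

At z = 5.28 mm: the cube (footprint 21×22) is included at this height; the sphere at (11, 14.5) does not reach this height (|z−center|=9.220 > r=3); After the difference (first − rest): none of the subtracted shapes is present at this height, so the 21×22 cube is unchanged — 1 connected region. Overall, the cross-section is a single solid region. The nearest boundary edge runs (21.00, 22.00)→(0.00, 22.00); distance from the point to it = 3.80 mm. The point is inside the cross-section and 3.80 mm from the nearest boundary — more than the 1.2 mm shell width (3 × 0.4), so it's in the infill interior.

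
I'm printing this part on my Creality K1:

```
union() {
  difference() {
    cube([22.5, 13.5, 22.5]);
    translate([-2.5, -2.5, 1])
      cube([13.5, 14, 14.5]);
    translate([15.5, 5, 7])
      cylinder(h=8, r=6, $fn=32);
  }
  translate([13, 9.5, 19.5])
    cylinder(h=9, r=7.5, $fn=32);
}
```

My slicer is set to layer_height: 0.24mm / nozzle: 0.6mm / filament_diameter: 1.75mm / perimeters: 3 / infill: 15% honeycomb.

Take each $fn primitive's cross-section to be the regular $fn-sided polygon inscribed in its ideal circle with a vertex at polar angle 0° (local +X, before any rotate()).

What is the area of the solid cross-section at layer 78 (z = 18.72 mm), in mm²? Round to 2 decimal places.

At z = 18.72 mm: the cube is present — its section is the full 22.5×13.5 rectangle (area 303.75 mm²); the cube at (-2.5, -2.5) is absent (z outside [1, 15.5]); the cylinder at (15.5, 5) does not reach this height (z outside [7, 15]); After the difference (first − rest): none of the subtracted shapes is present at this height, so the 22.5×13.5 cube is unchanged — area = 303.75 mm²; the cylinder at (13, 9.5) does not reach this height (z outside [19.5, 28.5]); Combining (union): only the result so far is present, so the union is just that shape — area = 303.75 mm². Overall, the cross-section is a single solid region. Net area = 303.75 mm².

303.75 mm²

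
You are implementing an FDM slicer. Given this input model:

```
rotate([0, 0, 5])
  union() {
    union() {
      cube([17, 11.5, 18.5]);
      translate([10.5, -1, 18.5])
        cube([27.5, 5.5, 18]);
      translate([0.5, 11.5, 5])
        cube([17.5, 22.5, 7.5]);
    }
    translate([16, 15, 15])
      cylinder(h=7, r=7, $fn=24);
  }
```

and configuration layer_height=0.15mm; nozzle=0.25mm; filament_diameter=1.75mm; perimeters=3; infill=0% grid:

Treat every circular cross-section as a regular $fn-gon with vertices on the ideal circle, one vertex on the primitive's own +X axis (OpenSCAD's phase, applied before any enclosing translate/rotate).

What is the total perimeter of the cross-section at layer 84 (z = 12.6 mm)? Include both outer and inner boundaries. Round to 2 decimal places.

57.00 mm

At z = 12.6 mm: the cube (footprint 17×11.5) is included at this height (perimeter 57.00 mm); the cube at (10.5, -1) does not reach this height (z outside [18.5, 36.5]); the cube at (0.5, 11.5) is not intersected at this z (z outside [5, 12.5]); Merging all regions: only the 17×11.5 cube is present, so the union is just that shape — boundary = 57.00 mm; the cylinder at (16, 15) does not reach this height (z outside [15, 22]); Combining (union): only the result so far is present, so the union is just that shape — boundary = 57.00 mm; (rotated 5° about Z; rotation is an isometry so areas/perimeters/island counts are preserved). Overall, the cross-section is a single solid region. Total boundary length (outer) = 57.00 mm.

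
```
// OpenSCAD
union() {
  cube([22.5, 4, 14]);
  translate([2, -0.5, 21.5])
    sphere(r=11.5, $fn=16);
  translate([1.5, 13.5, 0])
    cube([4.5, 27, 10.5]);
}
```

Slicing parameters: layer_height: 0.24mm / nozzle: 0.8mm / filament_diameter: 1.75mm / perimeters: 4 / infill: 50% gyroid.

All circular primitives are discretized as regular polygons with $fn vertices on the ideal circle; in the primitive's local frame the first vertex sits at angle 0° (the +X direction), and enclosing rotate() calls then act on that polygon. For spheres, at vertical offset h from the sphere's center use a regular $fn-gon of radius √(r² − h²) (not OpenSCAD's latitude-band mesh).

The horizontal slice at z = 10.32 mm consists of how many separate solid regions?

2

At z = 10.32 mm: the cube is present — its section is the full 22.5×4 rectangle; the r=11.5 sphere at (2, -0.5) contributes a regular 16-gon of circumradius √(11.5²−11.18²) = 2.694; the cube at (1.5, 13.5) (footprint 4.5×27) is included at this height; Combining (union): the regions partially overlap (shared area 8.00 mm²), so overlapping operands fuse into one piece — 2 connected regions. The result has 2 disconnected regions.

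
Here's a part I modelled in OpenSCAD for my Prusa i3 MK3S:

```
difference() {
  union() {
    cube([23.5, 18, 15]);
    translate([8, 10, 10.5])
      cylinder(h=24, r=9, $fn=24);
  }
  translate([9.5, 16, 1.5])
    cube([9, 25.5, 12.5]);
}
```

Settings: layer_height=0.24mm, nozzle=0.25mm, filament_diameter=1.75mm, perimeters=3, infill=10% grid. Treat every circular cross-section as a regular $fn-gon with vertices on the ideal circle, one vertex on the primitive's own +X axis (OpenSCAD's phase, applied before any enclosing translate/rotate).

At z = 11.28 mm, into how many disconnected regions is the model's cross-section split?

1

At z = 11.28 mm: the cube is present — its section is the full 23.5×18 rectangle; the r=9 cylinder at (8, 10) contributes a regular 24-gon of circumradius 9; Merging all regions: the regions partially overlap (shared area 241.36 mm²), so overlapping operands fuse into one piece — 1 connected region; the cube at (9.5, 16) is present — its section is the full 9×25.5 rectangle; Subtracting the remaining from the first: starting from the result so far, the 9×25.5 cube at (9.5, 16) partially overlaps it — only the 19.20 mm² overlap (of its 229.50 mm²) is removed, clipping the outline — 1 connected region. The result has 1 disconnected region.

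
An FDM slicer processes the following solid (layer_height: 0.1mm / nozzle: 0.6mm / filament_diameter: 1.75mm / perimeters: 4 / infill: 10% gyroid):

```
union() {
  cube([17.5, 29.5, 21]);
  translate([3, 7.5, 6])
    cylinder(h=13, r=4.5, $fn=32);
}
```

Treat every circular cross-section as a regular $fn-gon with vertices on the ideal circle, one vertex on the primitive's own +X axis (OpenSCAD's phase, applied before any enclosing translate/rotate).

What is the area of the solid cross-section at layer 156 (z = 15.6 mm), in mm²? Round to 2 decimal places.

At z = 15.6 mm: the cube (footprint 17.5×29.5) is included at this height (area 516.25 mm²); the r=4.5 cylinder at (3, 7.5) contributes a regular 32-gon of circumradius 4.5 (area = (32/2)·4.500²·sin(360°/32) = 63.21 mm²); Merging all regions: the regions partially overlap — summed areas 579.46 mm² minus the doubly-counted overlap 56.35 mm² gives 523.11 mm² — area = 523.11 mm². Overall, the cross-section is a single solid region. Net area = 523.11 mm².

523.11 mm²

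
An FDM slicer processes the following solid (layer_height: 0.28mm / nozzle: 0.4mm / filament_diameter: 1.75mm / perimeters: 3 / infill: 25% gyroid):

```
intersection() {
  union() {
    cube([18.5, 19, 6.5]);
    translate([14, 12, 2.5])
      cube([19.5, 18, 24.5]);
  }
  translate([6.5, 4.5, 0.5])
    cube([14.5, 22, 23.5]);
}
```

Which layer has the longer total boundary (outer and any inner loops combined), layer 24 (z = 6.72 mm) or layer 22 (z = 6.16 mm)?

layer 22 (z = 6.16 mm)

Layer 24 (z = 6.72): the cube is absent (z outside [0, 6.5]); the cube at (14, 12) is present — its section is the full 19.5×18 rectangle (perimeter 75.00 mm); Combining (union): only the 19.5×18 cube at (14, 12) is present, so the union is just that shape — boundary = 75.00 mm; the cube at (6.5, 4.5) (footprint 14.5×22) is included at this height (perimeter 73.00 mm); Keeping only the common overlap: the 14.5×22 cube at (6.5, 4.5) partially overlaps the result so far; clipping to the common part keeps 101.50 mm² — boundary = 43.00 mm. So its perimeter = 43.00 mm. Layer 22 (z = 6.16): the cube (footprint 18.5×19) is included at this height (perimeter 75.00 mm); the cube at (14, 12) (footprint 19.5×18) is included at this height (perimeter 75.00 mm); Combining (union): the regions partially overlap (shared area 31.50 mm²), so the edge portions inside another operand are dropped and the merged outline is re-measured after clipping — boundary = 127.00 mm; the cube at (6.5, 4.5) is present — its section is the full 14.5×22 rectangle (perimeter 73.00 mm); Keeping only the common overlap: the 14.5×22 cube at (6.5, 4.5) partially overlaps the result so far; clipping to the common part keeps 244.00 mm² — boundary = 73.00 mm. So its perimeter = 73.00 mm. Layer 22 is larger (73.00 vs 43.00 mm).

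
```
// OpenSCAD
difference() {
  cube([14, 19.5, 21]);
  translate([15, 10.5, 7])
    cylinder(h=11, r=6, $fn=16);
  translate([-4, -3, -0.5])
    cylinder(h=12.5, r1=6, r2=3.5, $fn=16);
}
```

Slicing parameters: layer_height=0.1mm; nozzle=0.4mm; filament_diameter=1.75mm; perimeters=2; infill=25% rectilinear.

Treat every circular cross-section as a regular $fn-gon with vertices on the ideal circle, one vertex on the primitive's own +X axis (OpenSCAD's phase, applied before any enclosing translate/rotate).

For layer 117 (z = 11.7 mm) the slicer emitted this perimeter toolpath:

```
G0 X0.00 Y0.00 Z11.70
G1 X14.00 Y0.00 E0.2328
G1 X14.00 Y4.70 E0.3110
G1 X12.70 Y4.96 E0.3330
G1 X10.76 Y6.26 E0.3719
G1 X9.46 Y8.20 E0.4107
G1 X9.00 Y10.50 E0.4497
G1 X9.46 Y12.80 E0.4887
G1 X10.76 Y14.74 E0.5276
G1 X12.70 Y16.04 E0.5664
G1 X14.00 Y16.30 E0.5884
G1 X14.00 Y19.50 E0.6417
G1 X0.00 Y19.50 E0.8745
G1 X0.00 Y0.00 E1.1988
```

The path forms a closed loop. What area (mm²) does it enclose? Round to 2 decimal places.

Apply the shoelace formula to the sequence of (X, Y) vertices; enclosed area = 229.72 mm².

229.72 mm²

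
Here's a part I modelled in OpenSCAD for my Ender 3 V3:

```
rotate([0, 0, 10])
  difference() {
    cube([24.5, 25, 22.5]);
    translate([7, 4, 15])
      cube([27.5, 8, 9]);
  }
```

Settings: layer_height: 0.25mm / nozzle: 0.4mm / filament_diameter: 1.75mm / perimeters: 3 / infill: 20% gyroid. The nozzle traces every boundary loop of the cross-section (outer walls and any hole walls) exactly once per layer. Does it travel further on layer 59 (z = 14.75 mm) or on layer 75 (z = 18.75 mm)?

Layer 59 (z = 14.75): the cube (footprint 24.5×25) is included at this height (perimeter 99.00 mm); the cube at (7, 4) is absent (z outside [15, 24]); After the difference (first − rest): none of the subtracted shapes is present at this height, so the 24.5×25 cube is unchanged — boundary = 99.00 mm; (rotated 10° about Z; rotation is an isometry so areas/perimeters/island counts are preserved). So its perimeter = 99.00 mm. Layer 75 (z = 18.75): the 24.5×25 cube contributes its full rectangle (perimeter 99.00 mm); the 27.5×8 cube at (7, 4) contributes its full rectangle (perimeter 71.00 mm); Subtracting the remaining from the first: starting from the 24.5×25 cube, the 27.5×8 cube at (7, 4) partially overlaps it — only the 140.00 mm² overlap (of its 220.00 mm²) is removed, clipping the outline — boundary = 134.00 mm; (rotated 10° about Z; rotation is an isometry so areas/perimeters/island counts are preserved). So its perimeter = 134.00 mm. Layer 75 is larger (134.00 vs 99.00 mm).

layer 75 (z = 18.75 mm)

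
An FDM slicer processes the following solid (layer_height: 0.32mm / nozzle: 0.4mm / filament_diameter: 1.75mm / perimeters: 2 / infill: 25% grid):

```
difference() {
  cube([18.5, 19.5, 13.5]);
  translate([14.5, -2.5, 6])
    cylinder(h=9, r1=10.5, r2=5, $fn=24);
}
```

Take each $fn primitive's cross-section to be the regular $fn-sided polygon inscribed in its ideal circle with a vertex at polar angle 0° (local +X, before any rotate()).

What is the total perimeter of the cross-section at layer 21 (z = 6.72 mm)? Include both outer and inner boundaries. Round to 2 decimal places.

73.00 mm

At z = 6.72 mm: the cube (footprint 18.5×19.5) is included at this height (perimeter 76.00 mm); the cone at (14.5, -2.5): at t=0.080 of its height the radius interpolates to r₁+(r₂−r₁)t = 10.060, giving a regular 24-gon of that circumradius (perimeter = 2·24·10.060·sin(180°/24) = 63.03 mm); Taking the first minus the rest: starting from the 18.5×19.5 cube, the cone at (14.5, -2.5) partially overlaps it — only the 82.75 mm² overlap (of its 314.32 mm²) is removed, clipping the outline — boundary = 73.00 mm. Overall, the cross-section is a single solid region. Total boundary length (outer) = 73.00 mm.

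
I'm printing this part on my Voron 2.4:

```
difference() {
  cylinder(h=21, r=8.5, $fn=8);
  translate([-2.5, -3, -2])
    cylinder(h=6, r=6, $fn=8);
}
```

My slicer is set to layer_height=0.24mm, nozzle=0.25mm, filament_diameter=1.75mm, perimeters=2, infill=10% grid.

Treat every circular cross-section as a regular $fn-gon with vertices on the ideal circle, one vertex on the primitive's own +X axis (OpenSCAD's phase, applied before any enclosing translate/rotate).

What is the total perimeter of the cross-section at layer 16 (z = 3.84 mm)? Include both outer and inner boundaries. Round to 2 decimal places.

At z = 3.84 mm: the r=8.5 cylinder contributes a regular 8-gon of circumradius 8.5 (perimeter = 2·8·8.500·sin(180°/8) = 52.04 mm); the r=6 cylinder at (-2.5, -3) contributes a regular 8-gon of circumradius 6 (perimeter = 2·8·6.000·sin(180°/8) = 36.74 mm); After the difference (first − rest): starting from the r=8.5 cylinder, the r=6 cylinder at (-2.5, -3) partially overlaps it — only the 89.01 mm² overlap (of its 101.82 mm²) is removed, clipping the outline — boundary = 65.28 mm. Overall, the cross-section is a single solid region. Total boundary length (outer) = 65.28 mm.

65.28 mm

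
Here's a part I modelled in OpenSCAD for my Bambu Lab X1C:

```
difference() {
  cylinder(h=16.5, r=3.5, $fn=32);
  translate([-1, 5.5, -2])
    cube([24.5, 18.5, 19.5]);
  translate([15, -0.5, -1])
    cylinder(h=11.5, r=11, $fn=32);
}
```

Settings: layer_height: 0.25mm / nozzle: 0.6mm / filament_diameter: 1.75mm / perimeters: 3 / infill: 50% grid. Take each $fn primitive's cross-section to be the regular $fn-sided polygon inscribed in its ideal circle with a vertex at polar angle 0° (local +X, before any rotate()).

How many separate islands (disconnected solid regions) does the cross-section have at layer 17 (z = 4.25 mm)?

At z = 4.25 mm: the r=3.5 cylinder contributes a regular 32-gon of circumradius 3.5; the cube at (-1, 5.5) (footprint 24.5×18.5) is included at this height; the cylinder at (15, -0.5): section is a regular 32-gon, circumradius r=11; After the difference (first − rest): starting from the r=3.5 cylinder, the 24.5×18.5 cube at (-1, 5.5) misses the remaining region (no effect); the r=11 cylinder at (15, -0.5) misses the remaining region (no effect) — 1 connected region. Overall, the cross-section is a single solid region. Island count = 1.

1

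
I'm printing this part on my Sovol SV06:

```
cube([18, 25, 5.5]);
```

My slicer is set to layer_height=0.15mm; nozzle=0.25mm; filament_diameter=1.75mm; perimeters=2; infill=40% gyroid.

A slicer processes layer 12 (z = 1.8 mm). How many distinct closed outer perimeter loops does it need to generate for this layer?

At z = 1.8 mm: the 18×25 cube contributes its full rectangle. The result has 1 disconnected region.

1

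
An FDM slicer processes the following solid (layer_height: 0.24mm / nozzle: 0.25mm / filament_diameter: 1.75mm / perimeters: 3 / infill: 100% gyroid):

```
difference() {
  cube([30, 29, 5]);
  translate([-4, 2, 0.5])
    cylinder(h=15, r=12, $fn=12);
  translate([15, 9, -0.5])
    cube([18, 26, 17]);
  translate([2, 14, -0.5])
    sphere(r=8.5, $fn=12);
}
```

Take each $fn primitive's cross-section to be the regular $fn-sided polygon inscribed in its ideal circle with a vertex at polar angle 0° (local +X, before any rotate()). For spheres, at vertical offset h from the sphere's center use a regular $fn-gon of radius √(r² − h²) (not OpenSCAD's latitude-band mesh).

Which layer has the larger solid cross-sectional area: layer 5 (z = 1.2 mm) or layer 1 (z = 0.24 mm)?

Layer 5 (z = 1.2): the cube is present — its section is the full 30×29 rectangle (area 870.00 mm²); the cylinder at (-4, 2): section is a regular 12-gon, circumradius r=12 (area = (12/2)·12.000²·sin(360°/12) = 432.00 mm²); the cube at (15, 9) is present — its section is the full 18×26 rectangle (area 468.00 mm²); the r=8.5 sphere at (2, 14) contributes a regular 12-gon of circumradius √(8.5²−1.7²) = 8.328 (area = (12/2)·8.328²·sin(360°/12) = 208.08 mm²); Subtracting the remaining from the first: starting from the 30×29 cube (870.00 mm²), the r=12 cylinder at (-4, 2) partially overlaps it — only the 77.61 mm² overlap (of its 432.00 mm²) is removed, clipping the outline; the 18×26 cube at (15, 9) partially overlaps it — only the 300.00 mm² overlap (of its 468.00 mm²) is removed, clipping the outline; the r=8.5 sphere at (2, 14) partially overlaps it — only the 105.47 mm² overlap (of its 208.08 mm²) is removed, clipping the outline — area = 386.92 mm². So its area = 386.92 mm². Layer 1 (z = 0.24): the cube (footprint 30×29) is included at this height (area 870.00 mm²); the cylinder at (-4, 2) does not reach this height (z outside [0.5, 15.5]); the cube at (15, 9) is present — its section is the full 18×26 rectangle (area 468.00 mm²); the r=8.5 sphere at (2, 14) contributes a regular 12-gon of circumradius √(8.5²−0.74²) = 8.468 (area = (12/2)·8.468²·sin(360°/12) = 215.11 mm²); Taking the first minus the rest: starting from the 30×29 cube (870.00 mm²), the 18×26 cube at (15, 9) partially overlaps it — only the 300.00 mm² overlap (of its 468.00 mm²) is removed, clipping the outline; the r=8.5 sphere at (2, 14) partially overlaps it — only the 140.35 mm² overlap (of its 215.11 mm²) is removed, clipping the outline — area = 429.65 mm². So its area = 429.65 mm². Layer 1 is larger (429.65 vs 386.92 mm²).

layer 1 (z = 0.24 mm)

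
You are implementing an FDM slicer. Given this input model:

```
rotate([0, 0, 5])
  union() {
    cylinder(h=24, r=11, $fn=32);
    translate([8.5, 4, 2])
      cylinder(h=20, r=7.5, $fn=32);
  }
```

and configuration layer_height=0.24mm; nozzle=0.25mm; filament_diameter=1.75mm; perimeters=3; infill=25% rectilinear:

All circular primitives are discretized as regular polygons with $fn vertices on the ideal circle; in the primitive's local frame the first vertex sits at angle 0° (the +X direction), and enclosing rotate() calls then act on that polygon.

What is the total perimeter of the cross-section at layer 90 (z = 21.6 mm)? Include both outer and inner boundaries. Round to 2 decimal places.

At z = 21.6 mm: the r=11 cylinder contributes a regular 32-gon of circumradius 11 (perimeter = 2·32·11.000·sin(180°/32) = 69.00 mm); the r=7.5 cylinder at (8.5, 4) contributes a regular 32-gon of circumradius 7.5 (perimeter = 2·32·7.500·sin(180°/32) = 47.05 mm); Combining (union): the regions partially overlap (shared area 97.59 mm²), so the edge portions inside another operand are dropped and the merged outline is re-measured after clipping — boundary = 78.90 mm; (whole slice rotated 5° about Z — lengths, areas and connectivity unchanged). Overall, the cross-section is a single solid region. Total boundary length (outer) = 78.90 mm.

78.90 mm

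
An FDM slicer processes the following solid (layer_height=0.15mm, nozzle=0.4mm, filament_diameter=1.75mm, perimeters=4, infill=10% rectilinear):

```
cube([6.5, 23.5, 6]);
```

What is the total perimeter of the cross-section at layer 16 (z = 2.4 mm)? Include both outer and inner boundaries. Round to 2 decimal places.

At z = 2.4 mm: the cube is present — its section is the full 6.5×23.5 rectangle (perimeter 60.00 mm). Overall, the cross-section is a single solid region. Total boundary length (outer) = 60.00 mm.

60.00 mm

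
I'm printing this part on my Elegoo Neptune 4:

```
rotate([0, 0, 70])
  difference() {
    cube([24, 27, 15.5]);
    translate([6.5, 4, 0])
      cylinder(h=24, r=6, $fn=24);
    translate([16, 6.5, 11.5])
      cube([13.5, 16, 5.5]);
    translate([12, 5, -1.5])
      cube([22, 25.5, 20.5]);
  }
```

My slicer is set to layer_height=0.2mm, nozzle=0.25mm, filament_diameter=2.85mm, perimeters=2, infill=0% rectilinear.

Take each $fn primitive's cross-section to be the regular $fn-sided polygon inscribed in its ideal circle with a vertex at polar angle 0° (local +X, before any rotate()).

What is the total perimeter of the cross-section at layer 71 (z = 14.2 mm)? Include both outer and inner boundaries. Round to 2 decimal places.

At z = 14.2 mm: the cube (footprint 24×27) is included at this height (perimeter 102.00 mm); the r=6 cylinder at (6.5, 4) contributes a regular 24-gon of circumradius 6 (perimeter = 2·24·6.000·sin(180°/24) = 37.59 mm); the 13.5×16 cube at (16, 6.5) contributes its full rectangle (perimeter 59.00 mm); the cube at (12, 5) (footprint 22×25.5) is included at this height (perimeter 95.00 mm); Taking the first minus the rest: starting from the 24×27 cube, the r=6 cylinder at (6.5, 4) partially overlaps it — only the 99.75 mm² overlap (of its 111.81 mm²) is removed, clipping the outline; the 13.5×16 cube at (16, 6.5) partially overlaps it — only the 128.00 mm² overlap (of its 216.00 mm²) is removed, clipping the outline; the 22×25.5 cube at (12, 5) partially overlaps it — only the 135.71 mm² overlap (of its 561.00 mm²) is removed, clipping the outline — boundary = 117.76 mm; (whole slice rotated 70° about Z — lengths, areas and connectivity unchanged). Overall, the cross-section has 2 separate islands. Total boundary length (outer) = 117.76 mm.

117.76 mm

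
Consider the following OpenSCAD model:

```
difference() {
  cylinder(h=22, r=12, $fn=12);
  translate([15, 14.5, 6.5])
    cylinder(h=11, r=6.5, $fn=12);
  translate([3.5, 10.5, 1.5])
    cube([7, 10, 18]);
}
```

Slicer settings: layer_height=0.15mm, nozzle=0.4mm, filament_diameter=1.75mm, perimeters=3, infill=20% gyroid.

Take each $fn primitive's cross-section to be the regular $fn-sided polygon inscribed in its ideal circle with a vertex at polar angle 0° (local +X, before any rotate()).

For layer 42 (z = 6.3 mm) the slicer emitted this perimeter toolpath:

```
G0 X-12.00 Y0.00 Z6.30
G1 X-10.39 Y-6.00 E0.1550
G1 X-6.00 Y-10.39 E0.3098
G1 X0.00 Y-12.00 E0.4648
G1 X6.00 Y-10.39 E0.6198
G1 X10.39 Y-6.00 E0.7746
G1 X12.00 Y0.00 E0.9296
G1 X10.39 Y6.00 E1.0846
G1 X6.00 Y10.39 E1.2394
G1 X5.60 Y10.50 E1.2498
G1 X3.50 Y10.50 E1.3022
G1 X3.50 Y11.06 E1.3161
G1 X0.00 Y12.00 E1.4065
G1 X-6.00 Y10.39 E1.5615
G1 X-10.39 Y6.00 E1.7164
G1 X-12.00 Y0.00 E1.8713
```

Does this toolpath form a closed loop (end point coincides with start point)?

Start point (G0): (-12.00, 0.00). End point (last G1): the path returns to the start — closed.

yes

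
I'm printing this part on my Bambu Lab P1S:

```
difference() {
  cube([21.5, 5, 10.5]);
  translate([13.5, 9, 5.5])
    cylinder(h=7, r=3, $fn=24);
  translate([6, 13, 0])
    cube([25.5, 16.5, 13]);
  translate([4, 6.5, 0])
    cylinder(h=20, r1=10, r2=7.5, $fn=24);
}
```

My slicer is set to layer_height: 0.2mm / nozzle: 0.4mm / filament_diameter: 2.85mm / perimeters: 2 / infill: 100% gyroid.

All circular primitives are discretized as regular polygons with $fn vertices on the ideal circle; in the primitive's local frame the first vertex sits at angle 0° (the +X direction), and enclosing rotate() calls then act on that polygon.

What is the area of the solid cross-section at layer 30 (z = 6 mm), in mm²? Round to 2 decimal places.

At z = 6 mm: the cube is present — its section is the full 21.5×5 rectangle (area 107.50 mm²); the cylinder at (13.5, 9): section is a regular 24-gon, circumradius r=3 (area = (24/2)·3.000²·sin(360°/24) = 27.95 mm²); the cube at (6, 13) is present — its section is the full 25.5×16.5 rectangle (area 420.75 mm²); the cone at (4, 6.5): at t=0.300 of its height the radius interpolates to r₁+(r₂−r₁)t = 9.250, giving a regular 24-gon of that circumradius (area = (24/2)·9.250²·sin(360°/24) = 265.74 mm²); Taking the first minus the rest: starting from the 21.5×5 cube (107.50 mm²), the r=3 cylinder at (13.5, 9) misses the remaining region (no effect); the 25.5×16.5 cube at (6, 13) misses the remaining region (no effect); the cone at (4, 6.5) partially overlaps it — only the 60.61 mm² overlap (of its 265.74 mm²) is removed, clipping the outline — area = 46.89 mm². Overall, the cross-section is a single solid region. Net area = 46.89 mm².

46.89 mm²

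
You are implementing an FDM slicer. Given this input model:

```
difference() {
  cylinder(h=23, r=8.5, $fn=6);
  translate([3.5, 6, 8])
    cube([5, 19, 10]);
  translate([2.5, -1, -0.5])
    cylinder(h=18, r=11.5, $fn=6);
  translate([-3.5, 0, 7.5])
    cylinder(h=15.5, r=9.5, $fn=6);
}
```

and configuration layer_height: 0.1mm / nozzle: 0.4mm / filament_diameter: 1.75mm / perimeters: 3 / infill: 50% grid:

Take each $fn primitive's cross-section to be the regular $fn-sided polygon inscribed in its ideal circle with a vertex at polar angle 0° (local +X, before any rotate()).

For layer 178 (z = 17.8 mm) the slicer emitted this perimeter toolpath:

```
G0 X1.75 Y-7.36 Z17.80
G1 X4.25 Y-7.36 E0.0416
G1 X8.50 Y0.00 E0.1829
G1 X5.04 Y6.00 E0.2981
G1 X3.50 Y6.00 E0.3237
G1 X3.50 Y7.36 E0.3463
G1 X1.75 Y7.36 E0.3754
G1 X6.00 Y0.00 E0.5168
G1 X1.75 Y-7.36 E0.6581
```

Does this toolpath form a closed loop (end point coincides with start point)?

yes

Start point (G0): (1.75, -7.36). End point (last G1): the path returns to the start — closed.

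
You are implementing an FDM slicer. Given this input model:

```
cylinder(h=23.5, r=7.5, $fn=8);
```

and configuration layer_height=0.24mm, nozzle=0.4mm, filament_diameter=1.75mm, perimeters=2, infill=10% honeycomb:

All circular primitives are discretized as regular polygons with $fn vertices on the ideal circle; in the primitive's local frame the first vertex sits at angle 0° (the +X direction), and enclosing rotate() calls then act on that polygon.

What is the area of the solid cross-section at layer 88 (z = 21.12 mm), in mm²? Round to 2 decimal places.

159.10 mm²

At z = 21.12 mm: the cylinder: section is a regular 8-gon, circumradius r=7.5 (area = (8/2)·7.500²·sin(360°/8) = 159.10 mm²). Overall, the cross-section is a single solid region. Net area = 159.10 mm².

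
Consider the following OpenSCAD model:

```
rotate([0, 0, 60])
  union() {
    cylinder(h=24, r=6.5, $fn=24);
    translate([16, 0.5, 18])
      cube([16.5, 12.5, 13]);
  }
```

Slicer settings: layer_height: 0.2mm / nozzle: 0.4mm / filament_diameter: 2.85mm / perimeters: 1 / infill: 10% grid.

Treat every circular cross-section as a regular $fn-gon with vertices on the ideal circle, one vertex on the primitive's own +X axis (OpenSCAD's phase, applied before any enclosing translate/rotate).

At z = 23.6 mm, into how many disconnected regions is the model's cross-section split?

At z = 23.6 mm: the r=6.5 cylinder contributes a regular 24-gon of circumradius 6.5; the 16.5×12.5 cube at (16, 0.5) contributes its full rectangle; Combining (union): the 2 present regions are separate (no shared area or edge), so areas and boundary lengths simply add and each stays a separate island — 2 connected regions; (whole slice rotated 60° about Z — lengths, areas and connectivity unchanged). The result has 2 disconnected regions.

2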